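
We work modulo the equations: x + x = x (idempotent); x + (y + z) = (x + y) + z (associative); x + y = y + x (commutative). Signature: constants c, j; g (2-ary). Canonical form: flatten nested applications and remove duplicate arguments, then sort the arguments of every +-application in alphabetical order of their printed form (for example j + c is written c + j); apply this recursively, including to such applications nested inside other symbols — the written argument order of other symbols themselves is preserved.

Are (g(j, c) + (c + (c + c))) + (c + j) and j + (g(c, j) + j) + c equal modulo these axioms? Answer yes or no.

Answer: no — c + g(j, c) + j vs c + g(c, j) + j

Derivation:
Left:  (g(j, c) + (c + (c + c))) + (c + j)
  Merge nested applications:  g(j, c) + c + c + c + c + j
  Idempotence:  drop duplicate c, c, c
  Sort arguments:  c + g(j, c) + j
Right:  j + (g(c, j) + j) + c
  Flatten:  j + g(c, j) + j + c
  Deduplicate:  drop duplicate j
  Sort arguments:  c + g(c, j) + j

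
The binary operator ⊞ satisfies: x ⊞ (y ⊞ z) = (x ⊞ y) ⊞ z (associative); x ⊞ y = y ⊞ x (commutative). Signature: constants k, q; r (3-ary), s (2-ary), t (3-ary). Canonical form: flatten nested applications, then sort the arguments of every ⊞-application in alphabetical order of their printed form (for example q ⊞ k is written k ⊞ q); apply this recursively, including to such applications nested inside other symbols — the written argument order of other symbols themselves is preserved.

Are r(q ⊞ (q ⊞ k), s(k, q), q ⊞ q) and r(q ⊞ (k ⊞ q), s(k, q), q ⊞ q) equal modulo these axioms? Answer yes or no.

Left:  r(q ⊞ (q ⊞ k), s(k, q), q ⊞ q)
  Descend into:  q ⊞ (q ⊞ k)
  Un-nest:  q ⊞ q ⊞ k
  Sort:  k ⊞ q ⊞ q
  Put back:  r(k ⊞ q ⊞ q, s(k, q), q ⊞ q)
Right:  r(q ⊞ (k ⊞ q), s(k, q), q ⊞ q)
  Focus inside:  q ⊞ (k ⊞ q)
  Flatten:  q ⊞ k ⊞ q
  Order the arguments:  k ⊞ q ⊞ q
  Reassemble:  r(k ⊞ q ⊞ q, s(k, q), q ⊞ q)

Answer: yes — both canonical forms are r(k ⊞ q ⊞ q, s(k, q), q ⊞ q)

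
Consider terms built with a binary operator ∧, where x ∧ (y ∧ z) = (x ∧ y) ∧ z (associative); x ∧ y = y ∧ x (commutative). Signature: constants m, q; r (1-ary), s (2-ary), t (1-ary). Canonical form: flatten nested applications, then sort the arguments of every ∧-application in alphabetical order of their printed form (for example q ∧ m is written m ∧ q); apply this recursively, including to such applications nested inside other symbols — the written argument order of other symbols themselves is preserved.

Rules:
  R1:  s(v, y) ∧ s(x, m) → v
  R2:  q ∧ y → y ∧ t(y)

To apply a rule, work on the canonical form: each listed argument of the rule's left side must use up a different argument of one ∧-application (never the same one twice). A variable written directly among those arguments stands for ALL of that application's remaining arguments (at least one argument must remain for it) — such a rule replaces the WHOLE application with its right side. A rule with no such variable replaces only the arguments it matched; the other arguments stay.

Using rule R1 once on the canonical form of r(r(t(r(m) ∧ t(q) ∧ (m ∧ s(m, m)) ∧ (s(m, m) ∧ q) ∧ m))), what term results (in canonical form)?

Canonical form:  r(r(t(m ∧ m ∧ q ∧ r(m) ∧ s(m, m) ∧ s(m, m) ∧ t(q))))
Match R1:  consume s(m, m), s(m, m);  v := m, x := m, y := m
New term:  r(r(t(m ∧ m ∧ m ∧ q ∧ r(m) ∧ t(q))))

Answer: r(r(t(m ∧ m ∧ m ∧ q ∧ r(m) ∧ t(q))))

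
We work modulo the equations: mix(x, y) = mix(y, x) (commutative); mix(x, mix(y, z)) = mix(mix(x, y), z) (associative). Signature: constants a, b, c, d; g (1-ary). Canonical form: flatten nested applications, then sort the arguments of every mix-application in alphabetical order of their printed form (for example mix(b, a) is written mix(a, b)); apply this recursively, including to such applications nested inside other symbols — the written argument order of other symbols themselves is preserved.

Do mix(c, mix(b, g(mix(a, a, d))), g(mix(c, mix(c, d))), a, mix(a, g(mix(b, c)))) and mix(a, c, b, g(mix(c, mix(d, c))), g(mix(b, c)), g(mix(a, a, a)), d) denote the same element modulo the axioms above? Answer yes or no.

Left:  mix(c, mix(b, g(mix(a, a, d))), g(mix(c, mix(c, d))), a, mix(a, g(mix(b, c))))
  Flatten:  mix(c, b, g(mix(a, a, d)), g(mix(c, mix(c, d))), a, a, g(mix(b, c)))
  Canonicalize subterm:  g(mix(c, mix(c, d)))  →  g(mix(c, c, d))
  Sort:  mix(a, a, b, c, g(mix(a, a, d)), g(mix(b, c)), g(mix(c, c, d)))
Right:  mix(a, c, b, g(mix(c, mix(d, c))), g(mix(b, c)), g(mix(a, a, a)), d)
  Canonicalize subterm:  g(mix(c, mix(d, c)))  →  g(mix(c, c, d))
  Order the arguments:  mix(a, b, c, d, g(mix(a, a, a)), g(mix(b, c)), g(mix(c, c, d)))

Answer: no — mix(a, a, b, c, g(mix(a, a, d)), g(mix(b, c)), g(mix(c, c, d))) vs mix(a, b, c, d, g(mix(a, a, a)), g(mix(b, c)), g(mix(c, c, d)))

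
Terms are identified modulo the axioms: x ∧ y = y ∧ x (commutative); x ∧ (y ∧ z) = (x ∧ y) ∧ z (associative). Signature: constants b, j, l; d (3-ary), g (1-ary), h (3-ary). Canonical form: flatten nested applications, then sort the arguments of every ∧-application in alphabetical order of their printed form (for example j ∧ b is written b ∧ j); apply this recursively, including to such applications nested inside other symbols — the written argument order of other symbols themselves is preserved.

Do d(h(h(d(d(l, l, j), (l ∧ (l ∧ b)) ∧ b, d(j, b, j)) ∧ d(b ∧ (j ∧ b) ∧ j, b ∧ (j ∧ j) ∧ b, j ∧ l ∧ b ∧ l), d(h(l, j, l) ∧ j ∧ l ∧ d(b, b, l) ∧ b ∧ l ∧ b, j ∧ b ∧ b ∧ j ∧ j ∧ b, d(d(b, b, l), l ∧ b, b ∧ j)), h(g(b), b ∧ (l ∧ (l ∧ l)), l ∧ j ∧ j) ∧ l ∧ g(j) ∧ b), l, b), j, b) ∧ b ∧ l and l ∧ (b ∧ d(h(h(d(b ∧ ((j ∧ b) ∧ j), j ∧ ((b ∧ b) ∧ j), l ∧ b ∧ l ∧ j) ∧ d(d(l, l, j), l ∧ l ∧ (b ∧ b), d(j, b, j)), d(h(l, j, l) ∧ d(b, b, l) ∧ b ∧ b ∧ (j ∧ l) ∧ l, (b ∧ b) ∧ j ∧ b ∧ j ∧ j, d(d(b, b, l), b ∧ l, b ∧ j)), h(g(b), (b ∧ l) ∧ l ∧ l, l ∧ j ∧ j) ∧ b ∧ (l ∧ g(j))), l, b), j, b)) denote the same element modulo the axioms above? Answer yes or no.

Left:  d(h(h(d(d(l, l, j), (l ∧ (l ∧ b)) ∧ b, d(j, b, j)) ∧ d(b ∧ (j ∧ b) ∧ j, b ∧ (j ∧ j) ∧ b, j ∧ l ∧ b ∧ l), d(h(l, j, l) ∧ j ∧ l ∧ d(b, b, l) ∧ b ∧ l ∧ b, j ∧ b ∧ b ∧ j ∧ j ∧ b, d(d(b, b, l), l ∧ b, b ∧ j)), h(g(b), b ∧ (l ∧ (l ∧ l)), l ∧ j ∧ j) ∧ l ∧ g(j) ∧ b), l, b), j, b) ∧ b ∧ l
  Simplify inside:  d(h(h(d(d(l, l, j), (l ∧ (l ∧ b)) ∧ b, d(j, b, j)) ∧ d(b ∧ (j ∧ b) ∧ j, b ∧ (j ∧ j) ∧ b, j ∧ l ∧ b ∧ l), d(h(l, j, l) ∧ j ∧ l ∧ d(b, b, l) ∧ b ∧ l ∧ b, j ∧ b ∧ b ∧ j ∧ j ∧ b, d(d(b, b, l), l ∧ b, b ∧ j)), h(g(b), b ∧ (l ∧ (l ∧ l)), l ∧ j ∧ j) ∧ l ∧ g(j) ∧ b), l, b), j, b)  →  d(h(h(d(b ∧ b ∧ j ∧ j, b ∧ b ∧ j ∧ j, b ∧ j ∧ l ∧ l) ∧ d(d(l, l, j), b ∧ b ∧ l ∧ l, d(j, b, j)), d(b ∧ b ∧ d(b, b, l) ∧ h(l, j, l) ∧ j ∧ l ∧ l, b ∧ b ∧ b ∧ j ∧ j ∧ j, d(d(b, b, l), b ∧ l, b ∧ j)), b ∧ g(j) ∧ h(g(b), b ∧ l ∧ l ∧ l, j ∧ j ∧ l) ∧ l), l, b), j, b)
  Order the arguments:  b ∧ d(h(h(d(b ∧ b ∧ j ∧ j, b ∧ b ∧ j ∧ j, b ∧ j ∧ l ∧ l) ∧ d(d(l, l, j), b ∧ b ∧ l ∧ l, d(j, b, j)), d(b ∧ b ∧ d(b, b, l) ∧ h(l, j, l) ∧ j ∧ l ∧ l, b ∧ b ∧ b ∧ j ∧ j ∧ j, d(d(b, b, l), b ∧ l, b ∧ j)), b ∧ g(j) ∧ h(g(b), b ∧ l ∧ l ∧ l, j ∧ j ∧ l) ∧ l), l, b), j, b) ∧ l
Right:  l ∧ (b ∧ d(h(h(d(b ∧ ((j ∧ b) ∧ j), j ∧ ((b ∧ b) ∧ j), l ∧ b ∧ l ∧ j) ∧ d(d(l, l, j), l ∧ l ∧ (b ∧ b), d(j, b, j)), d(h(l, j, l) ∧ d(b, b, l) ∧ b ∧ b ∧ (j ∧ l) ∧ l, (b ∧ b) ∧ j ∧ b ∧ j ∧ j, d(d(b, b, l), b ∧ l, b ∧ j)), h(g(b), (b ∧ l) ∧ l ∧ l, l ∧ j ∧ j) ∧ b ∧ (l ∧ g(j))), l, b), j, b))
  Merge nested applications:  l ∧ b ∧ d(h(h(d(b ∧ ((j ∧ b) ∧ j), j ∧ ((b ∧ b) ∧ j), l ∧ b ∧ l ∧ j) ∧ d(d(l, l, j), l ∧ l ∧ (b ∧ b), d(j, b, j)), d(h(l, j, l) ∧ d(b, b, l) ∧ b ∧ b ∧ (j ∧ l) ∧ l, (b ∧ b) ∧ j ∧ b ∧ j ∧ j, d(d(b, b, l), b ∧ l, b ∧ j)), h(g(b), (b ∧ l) ∧ l ∧ l, l ∧ j ∧ j) ∧ b ∧ (l ∧ g(j))), l, b), j, b)
  Simplify inside:  d(h(h(d(b ∧ ((j ∧ b) ∧ j), j ∧ ((b ∧ b) ∧ j), l ∧ b ∧ l ∧ j) ∧ d(d(l, l, j), l ∧ l ∧ (b ∧ b), d(j, b, j)), d(h(l, j, l) ∧ d(b, b, l) ∧ b ∧ b ∧ (j ∧ l) ∧ l, (b ∧ b) ∧ j ∧ b ∧ j ∧ j, d(d(b, b, l), b ∧ l, b ∧ j)), h(g(b), (b ∧ l) ∧ l ∧ l, l ∧ j ∧ j) ∧ b ∧ (l ∧ g(j))), l, b), j, b)  →  d(h(h(d(b ∧ b ∧ j ∧ j, b ∧ b ∧ j ∧ j, b ∧ j ∧ l ∧ l) ∧ d(d(l, l, j), b ∧ b ∧ l ∧ l, d(j, b, j)), d(b ∧ b ∧ d(b, b, l) ∧ h(l, j, l) ∧ j ∧ l ∧ l, b ∧ b ∧ b ∧ j ∧ j ∧ j, d(d(b, b, l), b ∧ l, b ∧ j)), b ∧ g(j) ∧ h(g(b), b ∧ l ∧ l ∧ l, j ∧ j ∧ l) ∧ l), l, b), j, b)
  Sort:  b ∧ d(h(h(d(b ∧ b ∧ j ∧ j, b ∧ b ∧ j ∧ j, b ∧ j ∧ l ∧ l) ∧ d(d(l, l, j), b ∧ b ∧ l ∧ l, d(j, b, j)), d(b ∧ b ∧ d(b, b, l) ∧ h(l, j, l) ∧ j ∧ l ∧ l, b ∧ b ∧ b ∧ j ∧ j ∧ j, d(d(b, b, l), b ∧ l, b ∧ j)), b ∧ g(j) ∧ h(g(b), b ∧ l ∧ l ∧ l, j ∧ j ∧ l) ∧ l), l, b), j, b) ∧ l

Answer: yes — both canonical forms are b ∧ d(h(h(d(b ∧ b ∧ j ∧ j, b ∧ b ∧ j ∧ j, b ∧ j ∧ l ∧ l) ∧ d(d(l, l, j), b ∧ b ∧ l ∧ l, d(j, b, j)), d(b ∧ b ∧ d(b, b, l) ∧ h(l, j, l) ∧ j ∧ l ∧ l, b ∧ b ∧ b ∧ j ∧ j ∧ j, d(d(b, b, l), b ∧ l, b ∧ j)), b ∧ g(j) ∧ h(g(b), b ∧ l ∧ l ∧ l, j ∧ j ∧ l) ∧ l), l, b), j, b) ∧ l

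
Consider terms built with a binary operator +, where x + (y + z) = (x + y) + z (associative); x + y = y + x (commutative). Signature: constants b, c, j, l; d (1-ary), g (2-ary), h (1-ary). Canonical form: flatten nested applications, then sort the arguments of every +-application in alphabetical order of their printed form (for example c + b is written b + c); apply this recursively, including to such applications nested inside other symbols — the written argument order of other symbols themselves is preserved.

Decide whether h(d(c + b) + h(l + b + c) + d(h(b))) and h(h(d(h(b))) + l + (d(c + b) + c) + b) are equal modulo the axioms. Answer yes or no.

Answer: no — h(d(b + c) + d(h(b)) + h(b + c + l)) vs h(b + c + d(b + c) + h(d(h(b))) + l)

Derivation:
Left:  h(d(c + b) + h(l + b + c) + d(h(b)))
  Focus inside:  d(c + b) + h(l + b + c) + d(h(b))
  Simplify inside:  d(c + b)  →  d(b + c)
  Simplify inside:  h(l + b + c)  →  h(b + c + l)
  Sort arguments:  d(b + c) + d(h(b)) + h(b + c + l)
  Rebuild:  h(d(b + c) + d(h(b)) + h(b + c + l))
Right:  h(h(d(h(b))) + l + (d(c + b) + c) + b)
  Work inside:  h(d(h(b))) + l + (d(c + b) + c) + b
  Merge nested applications:  h(d(h(b))) + l + d(c + b) + c + b
  Simplify inside:  d(c + b)  →  d(b + c)
  Sort arguments:  b + c + d(b + c) + h(d(h(b))) + l
  Put back:  h(b + c + d(b + c) + h(d(h(b))) + l)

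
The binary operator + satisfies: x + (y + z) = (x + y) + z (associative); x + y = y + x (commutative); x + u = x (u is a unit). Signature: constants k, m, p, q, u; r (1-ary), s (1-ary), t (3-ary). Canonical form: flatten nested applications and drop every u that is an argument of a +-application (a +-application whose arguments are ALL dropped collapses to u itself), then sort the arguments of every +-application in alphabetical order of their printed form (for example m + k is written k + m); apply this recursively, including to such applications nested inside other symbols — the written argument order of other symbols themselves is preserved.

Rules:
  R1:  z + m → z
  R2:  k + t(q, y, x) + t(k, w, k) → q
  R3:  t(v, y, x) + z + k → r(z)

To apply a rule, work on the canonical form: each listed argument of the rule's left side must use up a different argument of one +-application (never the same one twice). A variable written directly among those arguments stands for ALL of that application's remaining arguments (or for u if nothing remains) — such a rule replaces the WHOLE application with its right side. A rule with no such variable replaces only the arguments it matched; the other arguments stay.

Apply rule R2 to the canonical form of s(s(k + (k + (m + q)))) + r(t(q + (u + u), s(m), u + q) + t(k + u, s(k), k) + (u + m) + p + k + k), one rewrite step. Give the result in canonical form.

Answer: r(k + m + p + q) + s(s(k + k + m + q))

Derivation:
Canonical form:  r(k + k + m + p + t(k, s(k), k) + t(q, s(m), q)) + s(s(k + k + m + q))
Match R2:  consume k, t(k, s(k), k), t(q, s(m), q);  w := s(k), x := q, y := s(m)
New term:  r(k + m + p + q) + s(s(k + k + m + q))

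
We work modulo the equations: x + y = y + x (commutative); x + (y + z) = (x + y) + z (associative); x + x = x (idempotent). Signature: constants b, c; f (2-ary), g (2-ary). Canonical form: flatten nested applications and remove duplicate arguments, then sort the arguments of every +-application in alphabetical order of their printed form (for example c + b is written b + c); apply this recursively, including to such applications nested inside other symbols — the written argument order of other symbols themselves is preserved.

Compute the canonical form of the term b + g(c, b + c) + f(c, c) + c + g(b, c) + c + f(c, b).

Idempotence:  drop duplicate c
Sort arguments:  b + c + f(c, b) + f(c, c) + g(b, c) + g(c, b + c)

Answer: b + c + f(c, b) + f(c, c) + g(b, c) + g(c, b + c)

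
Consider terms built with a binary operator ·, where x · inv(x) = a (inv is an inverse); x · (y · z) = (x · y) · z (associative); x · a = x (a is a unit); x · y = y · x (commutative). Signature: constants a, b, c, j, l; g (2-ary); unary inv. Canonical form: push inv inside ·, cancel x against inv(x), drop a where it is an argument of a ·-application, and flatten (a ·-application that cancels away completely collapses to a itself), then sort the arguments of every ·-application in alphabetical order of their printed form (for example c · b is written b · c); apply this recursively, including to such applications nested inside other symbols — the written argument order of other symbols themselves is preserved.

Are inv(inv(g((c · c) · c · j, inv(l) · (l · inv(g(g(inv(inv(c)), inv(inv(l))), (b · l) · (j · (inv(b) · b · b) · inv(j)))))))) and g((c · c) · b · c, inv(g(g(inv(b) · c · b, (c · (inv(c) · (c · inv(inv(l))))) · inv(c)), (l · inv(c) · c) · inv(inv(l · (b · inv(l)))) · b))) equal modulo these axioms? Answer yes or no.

Left:  inv(inv(g((c · c) · c · j, inv(l) · (l · inv(g(g(inv(inv(c)), inv(inv(l))), (b · l) · (j · (inv(b) · b · b) · inv(j))))))))
  Push inv inside:  distribute inv over · and collapse double inv
  Collect:  g(c · c · c · j, inv(g(g(c, l), b · b · l)))
Right:  g((c · c) · b · c, inv(g(g(inv(b) · c · b, (c · (inv(c) · (c · inv(inv(l))))) · inv(c)), (l · inv(c) · c) · inv(inv(l · (b · inv(l)))) · b)))
  Descend into:  (l · inv(c) · c) · inv(inv(l · (b · inv(l)))) · b
  Push inv inside:  distribute inv over · and collapse double inv
  Cancel inverse pairs:  c cancels
  Collect terms:  l · b · b
  Order the arguments:  b · b · l
  Put back:  g(b · c · c · c, inv(g(g(c, l), b · b · l)))

Answer: no — g(c · c · c · j, inv(g(g(c, l), b · b · l))) vs g(b · c · c · c, inv(g(g(c, l), b · b · l)))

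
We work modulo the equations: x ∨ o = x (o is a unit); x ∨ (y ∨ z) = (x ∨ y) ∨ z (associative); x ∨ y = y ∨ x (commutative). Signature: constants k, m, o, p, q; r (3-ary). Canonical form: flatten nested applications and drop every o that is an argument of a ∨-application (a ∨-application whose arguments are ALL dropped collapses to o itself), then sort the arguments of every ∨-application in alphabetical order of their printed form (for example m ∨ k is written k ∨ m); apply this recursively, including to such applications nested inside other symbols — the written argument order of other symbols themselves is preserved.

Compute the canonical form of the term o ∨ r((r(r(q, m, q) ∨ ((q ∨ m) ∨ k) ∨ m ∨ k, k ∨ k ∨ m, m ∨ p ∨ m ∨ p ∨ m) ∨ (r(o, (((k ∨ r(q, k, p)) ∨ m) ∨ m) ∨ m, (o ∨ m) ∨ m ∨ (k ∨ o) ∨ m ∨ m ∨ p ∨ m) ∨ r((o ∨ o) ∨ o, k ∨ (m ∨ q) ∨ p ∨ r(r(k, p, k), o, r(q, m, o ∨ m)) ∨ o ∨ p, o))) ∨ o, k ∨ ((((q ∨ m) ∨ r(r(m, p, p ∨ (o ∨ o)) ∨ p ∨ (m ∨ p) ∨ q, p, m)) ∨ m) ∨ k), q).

Inside:  r((r(r(q, m, q) ∨ ((q ∨ m) ∨ k) ∨ m ∨ k, k ∨ k ∨ m, m ∨ p ∨ m ∨ p ∨ m) ∨ (r(o, (((k ∨ r(q, k, p)) ∨ m) ∨ m) ∨ m, (o ∨ m) ∨ m ∨ (k ∨ o) ∨ m ∨ m ∨ p ∨ m) ∨ r((o ∨ o) ∨ o, k ∨ (m ∨ q) ∨ p ∨ r(r(k, p, k), o, r(q, m, o ∨ m)) ∨ o ∨ p, o))) ∨ o, k ∨ ((((q ∨ m) ∨ r(r(m, p, p ∨ (o ∨ o)) ∨ p ∨ (m ∨ p) ∨ q, p, m)) ∨ m) ∨ k), q)  →  r(r(k ∨ k ∨ m ∨ m ∨ q ∨ r(q, m, q), k ∨ k ∨ m, m ∨ m ∨ m ∨ p ∨ p) ∨ r(o, k ∨ m ∨ m ∨ m ∨ r(q, k, p), k ∨ m ∨ m ∨ m ∨ m ∨ m ∨ p) ∨ r(o, k ∨ m ∨ p ∨ p ∨ q ∨ r(r(k, p, k), o, r(q, m, m)), o), k ∨ k ∨ m ∨ m ∨ q ∨ r(m ∨ p ∨ p ∨ q ∨ r(m, p, p), p, m), q)
Units out:  drop o
Sort:  r(r(k ∨ k ∨ m ∨ m ∨ q ∨ r(q, m, q), k ∨ k ∨ m, m ∨ m ∨ m ∨ p ∨ p) ∨ r(o, k ∨ m ∨ m ∨ m ∨ r(q, k, p), k ∨ m ∨ m ∨ m ∨ m ∨ m ∨ p) ∨ r(o, k ∨ m ∨ p ∨ p ∨ q ∨ r(r(k, p, k), o, r(q, m, m)), o), k ∨ k ∨ m ∨ m ∨ q ∨ r(m ∨ p ∨ p ∨ q ∨ r(m, p, p), p, m), q)

Answer: r(r(k ∨ k ∨ m ∨ m ∨ q ∨ r(q, m, q), k ∨ k ∨ m, m ∨ m ∨ m ∨ p ∨ p) ∨ r(o, k ∨ m ∨ m ∨ m ∨ r(q, k, p), k ∨ m ∨ m ∨ m ∨ m ∨ m ∨ p) ∨ r(o, k ∨ m ∨ p ∨ p ∨ q ∨ r(r(k, p, k), o, r(q, m, m)), o), k ∨ k ∨ m ∨ m ∨ q ∨ r(m ∨ p ∨ p ∨ q ∨ r(m, p, p), p, m), q)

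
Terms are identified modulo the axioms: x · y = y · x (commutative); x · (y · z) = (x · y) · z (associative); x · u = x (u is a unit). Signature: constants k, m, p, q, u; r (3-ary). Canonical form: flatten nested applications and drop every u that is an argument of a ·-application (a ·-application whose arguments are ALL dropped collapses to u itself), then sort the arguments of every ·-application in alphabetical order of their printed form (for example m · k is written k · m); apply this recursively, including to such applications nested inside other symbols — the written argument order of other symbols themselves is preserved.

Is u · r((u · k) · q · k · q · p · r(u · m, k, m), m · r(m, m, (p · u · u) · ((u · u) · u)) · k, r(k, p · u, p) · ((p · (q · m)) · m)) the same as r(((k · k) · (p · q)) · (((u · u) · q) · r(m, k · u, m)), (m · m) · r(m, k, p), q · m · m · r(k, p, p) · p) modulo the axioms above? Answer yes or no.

Left:  u · r((u · k) · q · k · q · p · r(u · m, k, m), m · r(m, m, (p · u · u) · ((u · u) · u)) · k, r(k, p · u, p) · ((p · (q · m)) · m))
  Inside:  r((u · k) · q · k · q · p · r(u · m, k, m), m · r(m, m, (p · u · u) · ((u · u) · u)) · k, r(k, p · u, p) · ((p · (q · m)) · m))  →  r(k · k · p · q · q · r(m, k, m), k · m · r(m, m, p), m · m · p · q · r(k, p, p))
  Drop the unit:  drop u
  Order the arguments:  r(k · k · p · q · q · r(m, k, m), k · m · r(m, m, p), m · m · p · q · r(k, p, p))
Right:  r(((k · k) · (p · q)) · (((u · u) · q) · r(m, k · u, m)), (m · m) · r(m, k, p), q · m · m · r(k, p, p) · p)
  Work inside:  ((k · k) · (p · q)) · (((u · u) · q) · r(m, k · u, m))
  Merge nested applications:  k · k · p · q · u · u · q · r(m, k · u, m)
  Inside:  r(m, k · u, m)  →  r(m, k, m)
  Unit:  drop u (×2)
  Sort:  k · k · p · q · q · r(m, k, m)
  Put back:  r(k · k · p · q · q · r(m, k, m), m · m · r(m, k, p), m · m · p · q · r(k, p, p))

Answer: no — r(k · k · p · q · q · r(m, k, m), k · m · r(m, m, p), m · m · p · q · r(k, p, p)) vs r(k · k · p · q · q · r(m, k, m), m · m · r(m, k, p), m · m · p · q · r(k, p, p))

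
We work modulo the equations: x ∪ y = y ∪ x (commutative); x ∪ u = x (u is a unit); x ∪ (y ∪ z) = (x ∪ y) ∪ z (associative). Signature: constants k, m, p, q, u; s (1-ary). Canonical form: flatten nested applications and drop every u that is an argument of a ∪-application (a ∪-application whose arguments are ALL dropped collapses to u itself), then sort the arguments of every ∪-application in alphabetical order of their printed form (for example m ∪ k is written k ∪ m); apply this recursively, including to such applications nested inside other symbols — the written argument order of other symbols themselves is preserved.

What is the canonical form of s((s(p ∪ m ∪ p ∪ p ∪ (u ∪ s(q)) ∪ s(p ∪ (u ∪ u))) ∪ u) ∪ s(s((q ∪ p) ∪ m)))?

Answer: s(s(m ∪ p ∪ p ∪ p ∪ s(p) ∪ s(q)) ∪ s(s(m ∪ p ∪ q)))

Derivation:
Descend into:  (s(p ∪ m ∪ p ∪ p ∪ (u ∪ s(q)) ∪ s(p ∪ (u ∪ u))) ∪ u) ∪ s(s((q ∪ p) ∪ m))
Un-nest:  s(p ∪ m ∪ p ∪ p ∪ (u ∪ s(q)) ∪ s(p ∪ (u ∪ u))) ∪ u ∪ s(s((q ∪ p) ∪ m))
Inside:  s(p ∪ m ∪ p ∪ p ∪ (u ∪ s(q)) ∪ s(p ∪ (u ∪ u)))  →  s(m ∪ p ∪ p ∪ p ∪ s(p) ∪ s(q))
Inside:  s(s((q ∪ p) ∪ m))  →  s(s(m ∪ p ∪ q))
Unit:  drop u
Order the arguments:  s(m ∪ p ∪ p ∪ p ∪ s(p) ∪ s(q)) ∪ s(s(m ∪ p ∪ q))
Rebuild:  s(s(m ∪ p ∪ p ∪ p ∪ s(p) ∪ s(q)) ∪ s(s(m ∪ p ∪ q)))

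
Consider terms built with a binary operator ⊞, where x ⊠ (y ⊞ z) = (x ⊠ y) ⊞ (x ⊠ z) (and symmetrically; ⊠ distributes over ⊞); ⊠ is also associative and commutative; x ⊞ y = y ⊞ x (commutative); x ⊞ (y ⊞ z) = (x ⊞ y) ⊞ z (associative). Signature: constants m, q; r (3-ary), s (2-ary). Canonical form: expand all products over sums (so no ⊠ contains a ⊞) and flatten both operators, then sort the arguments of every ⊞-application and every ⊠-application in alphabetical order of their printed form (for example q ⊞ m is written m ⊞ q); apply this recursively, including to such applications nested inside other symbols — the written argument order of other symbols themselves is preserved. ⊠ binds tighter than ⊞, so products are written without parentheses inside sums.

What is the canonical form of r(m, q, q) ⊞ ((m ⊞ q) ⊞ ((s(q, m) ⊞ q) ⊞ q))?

Merge nested applications:  r(m, q, q) ⊞ m ⊞ q ⊞ s(q, m) ⊞ q ⊞ q
Sort:  m ⊞ q ⊞ q ⊞ q ⊞ r(m, q, q) ⊞ s(q, m)

Answer: m ⊞ q ⊞ q ⊞ q ⊞ r(m, q, q) ⊞ s(q, m)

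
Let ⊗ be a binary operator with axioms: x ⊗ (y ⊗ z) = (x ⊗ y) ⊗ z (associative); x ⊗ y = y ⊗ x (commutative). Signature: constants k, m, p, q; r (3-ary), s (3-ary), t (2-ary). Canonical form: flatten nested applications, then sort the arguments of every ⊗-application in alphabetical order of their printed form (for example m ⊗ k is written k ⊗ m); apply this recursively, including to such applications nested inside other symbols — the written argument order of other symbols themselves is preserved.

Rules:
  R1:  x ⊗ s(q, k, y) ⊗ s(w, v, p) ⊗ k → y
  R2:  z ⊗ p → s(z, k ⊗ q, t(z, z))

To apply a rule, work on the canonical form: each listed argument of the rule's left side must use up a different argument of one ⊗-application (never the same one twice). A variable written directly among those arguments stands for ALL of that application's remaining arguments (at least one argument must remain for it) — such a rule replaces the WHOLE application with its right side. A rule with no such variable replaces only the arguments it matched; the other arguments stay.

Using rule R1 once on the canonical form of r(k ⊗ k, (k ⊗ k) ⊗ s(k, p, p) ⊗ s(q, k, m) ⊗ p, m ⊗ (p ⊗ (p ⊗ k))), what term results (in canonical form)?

Answer: r(k ⊗ k, m, k ⊗ m ⊗ p ⊗ p)

Derivation:
Canonical form:  r(k ⊗ k, k ⊗ k ⊗ p ⊗ s(k, p, p) ⊗ s(q, k, m), k ⊗ m ⊗ p ⊗ p)
R1 matches:  uses k, s(k, p, p), s(q, k, m);  v := p, w := k, x := k ⊗ p, y := m
The variable takes the whole remainder — replace the entire application.
Result:  r(k ⊗ k, m, k ⊗ m ⊗ p ⊗ p)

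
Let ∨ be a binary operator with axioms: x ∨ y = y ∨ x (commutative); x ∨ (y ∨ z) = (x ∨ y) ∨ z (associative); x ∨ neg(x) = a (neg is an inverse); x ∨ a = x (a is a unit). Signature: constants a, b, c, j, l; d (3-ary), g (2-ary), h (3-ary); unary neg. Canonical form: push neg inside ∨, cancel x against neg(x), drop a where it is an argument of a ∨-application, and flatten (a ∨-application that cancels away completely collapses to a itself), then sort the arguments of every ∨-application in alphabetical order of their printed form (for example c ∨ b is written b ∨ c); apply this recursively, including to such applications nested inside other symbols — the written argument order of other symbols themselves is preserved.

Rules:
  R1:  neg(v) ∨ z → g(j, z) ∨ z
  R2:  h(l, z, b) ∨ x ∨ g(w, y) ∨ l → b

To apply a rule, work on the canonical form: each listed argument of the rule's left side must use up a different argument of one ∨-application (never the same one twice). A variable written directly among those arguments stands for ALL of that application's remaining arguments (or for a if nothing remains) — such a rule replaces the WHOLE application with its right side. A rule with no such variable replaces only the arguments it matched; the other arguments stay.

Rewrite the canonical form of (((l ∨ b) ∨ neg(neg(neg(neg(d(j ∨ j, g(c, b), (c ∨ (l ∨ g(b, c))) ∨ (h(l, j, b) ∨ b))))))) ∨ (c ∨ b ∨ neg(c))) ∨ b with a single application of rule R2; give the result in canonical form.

Answer: b ∨ b ∨ b ∨ d(j ∨ j, g(c, b), b) ∨ l

Derivation:
Canonical form:  b ∨ b ∨ b ∨ d(j ∨ j, g(c, b), b ∨ c ∨ g(b, c) ∨ h(l, j, b) ∨ l) ∨ l
R2 matches:  uses g(b, c), h(l, j, b), l;  w := b, x := b ∨ c, y := c, z := j
Every leftover argument binds to the variable; the entire application is replaced.
Result:  b ∨ b ∨ b ∨ d(j ∨ j, g(c, b), b) ∨ l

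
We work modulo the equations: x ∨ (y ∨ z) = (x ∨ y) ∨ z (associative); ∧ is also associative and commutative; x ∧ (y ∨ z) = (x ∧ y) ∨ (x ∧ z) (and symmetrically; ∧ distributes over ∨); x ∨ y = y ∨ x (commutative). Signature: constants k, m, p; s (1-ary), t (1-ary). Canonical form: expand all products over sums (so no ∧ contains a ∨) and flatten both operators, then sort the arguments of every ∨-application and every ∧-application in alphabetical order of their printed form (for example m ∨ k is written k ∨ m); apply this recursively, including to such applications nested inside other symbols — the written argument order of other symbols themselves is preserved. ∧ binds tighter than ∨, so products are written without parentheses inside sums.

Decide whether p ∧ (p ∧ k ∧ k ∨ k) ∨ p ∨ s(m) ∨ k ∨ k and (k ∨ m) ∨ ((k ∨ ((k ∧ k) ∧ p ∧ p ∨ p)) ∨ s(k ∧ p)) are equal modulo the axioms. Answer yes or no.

Answer: no — k ∨ k ∨ k ∧ k ∧ p ∧ p ∨ k ∧ p ∨ p ∨ s(m) vs k ∨ k ∨ k ∧ k ∧ p ∧ p ∨ m ∨ p ∨ s(k ∧ p)

Derivation:
Left:  p ∧ (p ∧ k ∧ k ∨ k) ∨ p ∨ s(m) ∨ k ∨ k
  Expand products over sums:  k ∧ k ∧ p ∧ p ∨ k ∧ p ∨ p ∨ s(m) ∨ k ∨ k
  Order the arguments:  k ∨ k ∨ k ∧ k ∧ p ∧ p ∨ k ∧ p ∨ p ∨ s(m)
Right:  (k ∨ m) ∨ ((k ∨ ((k ∧ k) ∧ p ∧ p ∨ p)) ∨ s(k ∧ p))
  Flatten:  k ∨ m ∨ k ∨ k ∧ k ∧ p ∧ p ∨ p ∨ s(k ∧ p)
  Sort:  k ∨ k ∨ k ∧ k ∧ p ∧ p ∨ m ∨ p ∨ s(k ∧ p)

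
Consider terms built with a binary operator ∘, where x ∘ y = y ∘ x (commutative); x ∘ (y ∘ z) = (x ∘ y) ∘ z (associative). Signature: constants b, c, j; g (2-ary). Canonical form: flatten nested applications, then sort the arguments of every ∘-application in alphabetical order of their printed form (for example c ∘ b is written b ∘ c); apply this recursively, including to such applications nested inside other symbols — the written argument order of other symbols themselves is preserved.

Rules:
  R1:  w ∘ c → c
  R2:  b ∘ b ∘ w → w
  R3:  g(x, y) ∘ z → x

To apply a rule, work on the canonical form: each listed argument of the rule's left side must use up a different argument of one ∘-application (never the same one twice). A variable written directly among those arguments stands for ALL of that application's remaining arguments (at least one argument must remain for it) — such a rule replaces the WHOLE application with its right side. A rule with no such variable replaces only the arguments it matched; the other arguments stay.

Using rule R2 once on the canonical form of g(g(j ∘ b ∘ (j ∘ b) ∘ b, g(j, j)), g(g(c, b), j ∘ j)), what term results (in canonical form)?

Canonical form:  g(g(b ∘ b ∘ b ∘ j ∘ j, g(j, j)), g(g(c, b), j ∘ j))
Apply R2:  consuming b, b;  w := b ∘ j ∘ j
Every leftover argument binds to the variable; the entire application is replaced.
Giving:  g(g(b ∘ j ∘ j, g(j, j)), g(g(c, b), j ∘ j))

Answer: g(g(b ∘ j ∘ j, g(j, j)), g(g(c, b), j ∘ j))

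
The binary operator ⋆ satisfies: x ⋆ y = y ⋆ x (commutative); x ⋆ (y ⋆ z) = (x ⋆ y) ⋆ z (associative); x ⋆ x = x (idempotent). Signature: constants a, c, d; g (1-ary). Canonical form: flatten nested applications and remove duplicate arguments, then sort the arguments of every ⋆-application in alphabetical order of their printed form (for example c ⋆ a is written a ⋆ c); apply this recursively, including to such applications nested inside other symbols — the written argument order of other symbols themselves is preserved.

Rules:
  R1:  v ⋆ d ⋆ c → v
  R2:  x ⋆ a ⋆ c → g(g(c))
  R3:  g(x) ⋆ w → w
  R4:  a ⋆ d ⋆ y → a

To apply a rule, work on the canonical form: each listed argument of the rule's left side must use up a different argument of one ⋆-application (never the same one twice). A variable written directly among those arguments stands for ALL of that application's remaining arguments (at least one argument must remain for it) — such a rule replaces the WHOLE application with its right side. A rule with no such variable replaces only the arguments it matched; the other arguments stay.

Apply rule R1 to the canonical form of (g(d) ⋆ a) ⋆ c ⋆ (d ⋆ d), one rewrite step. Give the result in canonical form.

Answer: a ⋆ g(d)

Derivation:
Canonical form:  a ⋆ c ⋆ d ⋆ g(d)
Match R1:  consume c, d;  v := a ⋆ g(d)
The extension variable absorbs all remaining arguments, so the whole application is rewritten.
Giving:  a ⋆ g(d)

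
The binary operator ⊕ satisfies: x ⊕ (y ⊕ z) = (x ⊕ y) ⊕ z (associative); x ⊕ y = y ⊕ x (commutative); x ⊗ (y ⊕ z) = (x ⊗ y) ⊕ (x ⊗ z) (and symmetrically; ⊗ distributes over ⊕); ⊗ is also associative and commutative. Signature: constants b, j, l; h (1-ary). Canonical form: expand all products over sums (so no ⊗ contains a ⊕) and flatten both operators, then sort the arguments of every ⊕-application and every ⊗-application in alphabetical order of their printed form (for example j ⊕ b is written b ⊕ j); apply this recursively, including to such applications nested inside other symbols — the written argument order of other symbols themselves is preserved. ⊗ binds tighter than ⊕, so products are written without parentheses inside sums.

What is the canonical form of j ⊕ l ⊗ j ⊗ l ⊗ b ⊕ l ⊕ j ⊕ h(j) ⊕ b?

Flatten:  j ⊕ b ⊗ j ⊗ l ⊗ l ⊕ l ⊕ j ⊕ h(j) ⊕ b
Sort arguments:  b ⊕ b ⊗ j ⊗ l ⊗ l ⊕ h(j) ⊕ j ⊕ j ⊕ l

Answer: b ⊕ b ⊗ j ⊗ l ⊗ l ⊕ h(j) ⊕ j ⊕ j ⊕ l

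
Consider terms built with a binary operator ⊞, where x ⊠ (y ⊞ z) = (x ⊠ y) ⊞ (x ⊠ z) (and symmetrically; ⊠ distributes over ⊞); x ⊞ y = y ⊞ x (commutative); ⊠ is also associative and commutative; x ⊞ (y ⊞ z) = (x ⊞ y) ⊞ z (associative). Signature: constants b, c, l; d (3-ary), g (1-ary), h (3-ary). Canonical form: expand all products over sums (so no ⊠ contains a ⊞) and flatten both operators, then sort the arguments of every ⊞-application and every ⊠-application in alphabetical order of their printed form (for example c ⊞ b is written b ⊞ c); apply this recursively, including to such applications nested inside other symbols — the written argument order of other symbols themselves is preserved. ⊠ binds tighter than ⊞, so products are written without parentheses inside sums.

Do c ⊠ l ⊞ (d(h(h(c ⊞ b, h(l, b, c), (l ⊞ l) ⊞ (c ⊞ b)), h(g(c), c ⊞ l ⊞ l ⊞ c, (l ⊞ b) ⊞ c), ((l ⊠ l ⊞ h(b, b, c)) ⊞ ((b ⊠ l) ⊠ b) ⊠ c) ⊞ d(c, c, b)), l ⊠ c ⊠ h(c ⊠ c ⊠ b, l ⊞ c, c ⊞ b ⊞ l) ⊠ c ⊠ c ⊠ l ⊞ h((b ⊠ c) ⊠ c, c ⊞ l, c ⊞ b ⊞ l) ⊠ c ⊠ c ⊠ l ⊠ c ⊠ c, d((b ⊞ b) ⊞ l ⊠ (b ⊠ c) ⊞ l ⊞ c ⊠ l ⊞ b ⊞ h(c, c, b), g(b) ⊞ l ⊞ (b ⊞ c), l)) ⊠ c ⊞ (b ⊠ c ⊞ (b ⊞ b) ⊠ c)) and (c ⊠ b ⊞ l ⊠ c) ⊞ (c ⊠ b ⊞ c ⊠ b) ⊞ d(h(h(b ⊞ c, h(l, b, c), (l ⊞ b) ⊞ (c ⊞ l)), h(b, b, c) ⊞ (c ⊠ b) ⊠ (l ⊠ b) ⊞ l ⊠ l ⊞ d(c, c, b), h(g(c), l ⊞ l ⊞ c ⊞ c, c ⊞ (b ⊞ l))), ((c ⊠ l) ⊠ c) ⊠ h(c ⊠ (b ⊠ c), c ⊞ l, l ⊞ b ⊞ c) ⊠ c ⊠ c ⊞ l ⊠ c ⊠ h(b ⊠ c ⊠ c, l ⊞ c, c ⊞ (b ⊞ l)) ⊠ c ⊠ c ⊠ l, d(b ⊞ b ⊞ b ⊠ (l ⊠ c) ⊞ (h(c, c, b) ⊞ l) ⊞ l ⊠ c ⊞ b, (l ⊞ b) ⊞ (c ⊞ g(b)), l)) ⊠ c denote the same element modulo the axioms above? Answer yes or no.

Answer: no — b ⊠ c ⊞ b ⊠ c ⊞ b ⊠ c ⊞ c ⊠ d(h(h(b ⊞ c, h(l, b, c), b ⊞ c ⊞ l ⊞ l), h(g(c), c ⊞ c ⊞ l ⊞ l, b ⊞ c ⊞ l), b ⊠ b ⊠ c ⊠ l ⊞ d(c, c, b) ⊞ h(b, b, c) ⊞ l ⊠ l), c ⊠ c ⊠ c ⊠ c ⊠ h(b ⊠ c ⊠ c, c ⊞ l, b ⊞ c ⊞ l) ⊠ l ⊞ c ⊠ c ⊠ c ⊠ h(b ⊠ c ⊠ c, c ⊞ l, b ⊞ c ⊞ l) ⊠ l ⊠ l, d(b ⊞ b ⊞ b ⊞ b ⊠ c ⊠ l ⊞ c ⊠ l ⊞ h(c, c, b) ⊞ l, b ⊞ c ⊞ g(b) ⊞ l, l)) ⊞ c ⊠ l vs b ⊠ c ⊞ b ⊠ c ⊞ b ⊠ c ⊞ c ⊠ d(h(h(b ⊞ c, h(l, b, c), b ⊞ c ⊞ l ⊞ l), b ⊠ b ⊠ c ⊠ l ⊞ d(c, c, b) ⊞ h(b, b, c) ⊞ l ⊠ l, h(g(c), c ⊞ c ⊞ l ⊞ l, b ⊞ c ⊞ l)), c ⊠ c ⊠ c ⊠ c ⊠ h(b ⊠ c ⊠ c, c ⊞ l, b ⊞ c ⊞ l) ⊠ l ⊞ c ⊠ c ⊠ c ⊠ h(b ⊠ c ⊠ c, c ⊞ l, b ⊞ c ⊞ l) ⊠ l ⊠ l, d(b ⊞ b ⊞ b ⊞ b ⊠ c ⊠ l ⊞ c ⊠ l ⊞ h(c, c, b) ⊞ l, b ⊞ c ⊞ g(b) ⊞ l, l)) ⊞ c ⊠ l

Derivation:
Left:  c ⊠ l ⊞ (d(h(h(c ⊞ b, h(l, b, c), (l ⊞ l) ⊞ (c ⊞ b)), h(g(c), c ⊞ l ⊞ l ⊞ c, (l ⊞ b) ⊞ c), ((l ⊠ l ⊞ h(b, b, c)) ⊞ ((b ⊠ l) ⊠ b) ⊠ c) ⊞ d(c, c, b)), l ⊠ c ⊠ h(c ⊠ c ⊠ b, l ⊞ c, c ⊞ b ⊞ l) ⊠ c ⊠ c ⊠ l ⊞ h((b ⊠ c) ⊠ c, c ⊞ l, c ⊞ b ⊞ l) ⊠ c ⊠ c ⊠ l ⊠ c ⊠ c, d((b ⊞ b) ⊞ l ⊠ (b ⊠ c) ⊞ l ⊞ c ⊠ l ⊞ b ⊞ h(c, c, b), g(b) ⊞ l ⊞ (b ⊞ c), l)) ⊠ c ⊞ (b ⊠ c ⊞ (b ⊞ b) ⊠ c))
  Expand products over sums:  c ⊠ l ⊞ c ⊠ d(h(h(b ⊞ c, h(l, b, c), b ⊞ c ⊞ l ⊞ l), h(g(c), c ⊞ c ⊞ l ⊞ l, b ⊞ c ⊞ l), b ⊠ b ⊠ c ⊠ l ⊞ d(c, c, b) ⊞ h(b, b, c) ⊞ l ⊠ l), c ⊠ c ⊠ c ⊠ c ⊠ h(b ⊠ c ⊠ c, c ⊞ l, b ⊞ c ⊞ l) ⊠ l ⊞ c ⊠ c ⊠ c ⊠ h(b ⊠ c ⊠ c, c ⊞ l, b ⊞ c ⊞ l) ⊠ l ⊠ l, d(b ⊞ b ⊞ b ⊞ b ⊠ c ⊠ l ⊞ c ⊠ l ⊞ h(c, c, b) ⊞ l, b ⊞ c ⊞ g(b) ⊞ l, l)) ⊞ b ⊠ c ⊞ b ⊠ c ⊞ b ⊠ c
  Sort arguments:  b ⊠ c ⊞ b ⊠ c ⊞ b ⊠ c ⊞ c ⊠ d(h(h(b ⊞ c, h(l, b, c), b ⊞ c ⊞ l ⊞ l), h(g(c), c ⊞ c ⊞ l ⊞ l, b ⊞ c ⊞ l), b ⊠ b ⊠ c ⊠ l ⊞ d(c, c, b) ⊞ h(b, b, c) ⊞ l ⊠ l), c ⊠ c ⊠ c ⊠ c ⊠ h(b ⊠ c ⊠ c, c ⊞ l, b ⊞ c ⊞ l) ⊠ l ⊞ c ⊠ c ⊠ c ⊠ h(b ⊠ c ⊠ c, c ⊞ l, b ⊞ c ⊞ l) ⊠ l ⊠ l, d(b ⊞ b ⊞ b ⊞ b ⊠ c ⊠ l ⊞ c ⊠ l ⊞ h(c, c, b) ⊞ l, b ⊞ c ⊞ g(b) ⊞ l, l)) ⊞ c ⊠ l
Right:  (c ⊠ b ⊞ l ⊠ c) ⊞ (c ⊠ b ⊞ c ⊠ b) ⊞ d(h(h(b ⊞ c, h(l, b, c), (l ⊞ b) ⊞ (c ⊞ l)), h(b, b, c) ⊞ (c ⊠ b) ⊠ (l ⊠ b) ⊞ l ⊠ l ⊞ d(c, c, b), h(g(c), l ⊞ l ⊞ c ⊞ c, c ⊞ (b ⊞ l))), ((c ⊠ l) ⊠ c) ⊠ h(c ⊠ (b ⊠ c), c ⊞ l, l ⊞ b ⊞ c) ⊠ c ⊠ c ⊞ l ⊠ c ⊠ h(b ⊠ c ⊠ c, l ⊞ c, c ⊞ (b ⊞ l)) ⊠ c ⊠ c ⊠ l, d(b ⊞ b ⊞ b ⊠ (l ⊠ c) ⊞ (h(c, c, b) ⊞ l) ⊞ l ⊠ c ⊞ b, (l ⊞ b) ⊞ (c ⊞ g(b)), l)) ⊠ c
  Merge nested applications:  b ⊠ c ⊞ c ⊠ l ⊞ b ⊠ c ⊞ b ⊠ c ⊞ c ⊠ d(h(h(b ⊞ c, h(l, b, c), b ⊞ c ⊞ l ⊞ l), b ⊠ b ⊠ c ⊠ l ⊞ d(c, c, b) ⊞ h(b, b, c) ⊞ l ⊠ l, h(g(c), c ⊞ c ⊞ l ⊞ l, b ⊞ c ⊞ l)), c ⊠ c ⊠ c ⊠ c ⊠ h(b ⊠ c ⊠ c, c ⊞ l, b ⊞ c ⊞ l) ⊠ l ⊞ c ⊠ c ⊠ c ⊠ h(b ⊠ c ⊠ c, c ⊞ l, b ⊞ c ⊞ l) ⊠ l ⊠ l, d(b ⊞ b ⊞ b ⊞ b ⊠ c ⊠ l ⊞ c ⊠ l ⊞ h(c, c, b) ⊞ l, b ⊞ c ⊞ g(b) ⊞ l, l))
  Order the arguments:  b ⊠ c ⊞ b ⊠ c ⊞ b ⊠ c ⊞ c ⊠ d(h(h(b ⊞ c, h(l, b, c), b ⊞ c ⊞ l ⊞ l), b ⊠ b ⊠ c ⊠ l ⊞ d(c, c, b) ⊞ h(b, b, c) ⊞ l ⊠ l, h(g(c), c ⊞ c ⊞ l ⊞ l, b ⊞ c ⊞ l)), c ⊠ c ⊠ c ⊠ c ⊠ h(b ⊠ c ⊠ c, c ⊞ l, b ⊞ c ⊞ l) ⊠ l ⊞ c ⊠ c ⊠ c ⊠ h(b ⊠ c ⊠ c, c ⊞ l, b ⊞ c ⊞ l) ⊠ l ⊠ l, d(b ⊞ b ⊞ b ⊞ b ⊠ c ⊠ l ⊞ c ⊠ l ⊞ h(c, c, b) ⊞ l, b ⊞ c ⊞ g(b) ⊞ l, l)) ⊞ c ⊠ l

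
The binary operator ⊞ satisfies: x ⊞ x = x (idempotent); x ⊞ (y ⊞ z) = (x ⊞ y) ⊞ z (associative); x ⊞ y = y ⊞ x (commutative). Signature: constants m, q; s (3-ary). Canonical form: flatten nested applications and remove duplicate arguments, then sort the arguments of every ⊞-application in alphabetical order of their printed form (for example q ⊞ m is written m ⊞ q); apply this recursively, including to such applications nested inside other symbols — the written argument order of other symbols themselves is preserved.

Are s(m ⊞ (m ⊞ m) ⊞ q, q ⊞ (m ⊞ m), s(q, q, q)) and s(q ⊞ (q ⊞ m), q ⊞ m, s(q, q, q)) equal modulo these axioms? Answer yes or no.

Answer: yes — both canonical forms are s(m ⊞ q, m ⊞ q, s(q, q, q))

Derivation:
Left:  s(m ⊞ (m ⊞ m) ⊞ q, q ⊞ (m ⊞ m), s(q, q, q))
  Work inside:  m ⊞ (m ⊞ m) ⊞ q
  Merge nested applications:  m ⊞ m ⊞ m ⊞ q
  Idempotence:  drop duplicate m, m
  Order the arguments:  m ⊞ q
  Put back:  s(m ⊞ q, m ⊞ q, s(q, q, q))
Right:  s(q ⊞ (q ⊞ m), q ⊞ m, s(q, q, q))
  Work inside:  q ⊞ (q ⊞ m)
  Flatten:  q ⊞ q ⊞ m
  Deduplicate:  drop duplicate q
  Sort arguments:  m ⊞ q
  Put back:  s(m ⊞ q, m ⊞ q, s(q, q, q))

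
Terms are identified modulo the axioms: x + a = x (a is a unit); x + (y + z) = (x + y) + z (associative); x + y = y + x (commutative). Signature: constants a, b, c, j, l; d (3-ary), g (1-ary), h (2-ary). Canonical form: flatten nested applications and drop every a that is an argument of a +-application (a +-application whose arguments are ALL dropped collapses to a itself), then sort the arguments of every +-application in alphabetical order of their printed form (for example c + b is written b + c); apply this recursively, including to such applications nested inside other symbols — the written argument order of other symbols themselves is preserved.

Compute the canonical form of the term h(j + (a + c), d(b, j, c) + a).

Answer: h(c + j, d(b, j, c))

Derivation:
Focus inside:  d(b, j, c) + a
Drop the unit:  drop a
Sort:  d(b, j, c)
Rebuild:  h(c + j, d(b, j, c))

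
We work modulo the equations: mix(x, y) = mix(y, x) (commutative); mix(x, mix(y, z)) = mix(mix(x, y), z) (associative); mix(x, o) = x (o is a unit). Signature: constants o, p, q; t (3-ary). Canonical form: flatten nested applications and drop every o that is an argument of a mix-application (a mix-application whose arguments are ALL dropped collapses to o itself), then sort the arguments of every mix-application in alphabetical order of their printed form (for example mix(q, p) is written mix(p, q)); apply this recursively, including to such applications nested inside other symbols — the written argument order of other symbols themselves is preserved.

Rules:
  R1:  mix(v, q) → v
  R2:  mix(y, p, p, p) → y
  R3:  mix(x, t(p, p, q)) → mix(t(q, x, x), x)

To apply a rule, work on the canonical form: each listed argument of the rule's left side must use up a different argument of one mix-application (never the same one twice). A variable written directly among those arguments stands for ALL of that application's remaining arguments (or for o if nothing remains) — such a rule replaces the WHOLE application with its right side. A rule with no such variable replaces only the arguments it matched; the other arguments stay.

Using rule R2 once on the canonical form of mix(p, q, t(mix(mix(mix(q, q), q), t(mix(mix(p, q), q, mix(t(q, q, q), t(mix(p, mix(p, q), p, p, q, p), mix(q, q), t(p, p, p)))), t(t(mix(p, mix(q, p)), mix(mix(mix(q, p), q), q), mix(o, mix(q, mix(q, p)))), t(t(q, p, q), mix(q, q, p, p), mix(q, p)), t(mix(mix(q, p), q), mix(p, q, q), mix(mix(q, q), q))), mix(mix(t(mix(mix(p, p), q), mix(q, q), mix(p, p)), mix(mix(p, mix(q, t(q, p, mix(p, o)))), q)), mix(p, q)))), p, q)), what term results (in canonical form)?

Answer: mix(p, q, t(mix(q, q, q, t(mix(p, q, q, t(mix(p, p, q, q), mix(q, q), t(p, p, p)), t(q, q, q)), t(t(mix(p, p, q), mix(p, q, q, q), mix(p, q, q)), t(t(q, p, q), mix(p, p, q, q), mix(p, q)), t(mix(p, q, q), mix(p, q, q), mix(q, q, q))), mix(p, p, q, q, q, t(mix(p, p, q), mix(q, q), mix(p, p)), t(q, p, p)))), p, q))

Derivation:
Canonical form:  mix(p, q, t(mix(q, q, q, t(mix(p, q, q, t(mix(p, p, p, p, p, q, q), mix(q, q), t(p, p, p)), t(q, q, q)), t(t(mix(p, p, q), mix(p, q, q, q), mix(p, q, q)), t(t(q, p, q), mix(p, p, q, q), mix(p, q)), t(mix(p, q, q), mix(p, q, q), mix(q, q, q))), mix(p, p, q, q, q, t(mix(p, p, q), mix(q, q), mix(p, p)), t(q, p, p)))), p, q))
Match R2:  consume p, p, p;  y := mix(p, p, q, q)
The extension variable absorbs all remaining arguments, so the whole application is rewritten.
New term:  mix(p, q, t(mix(q, q, q, t(mix(p, q, q, t(mix(p, p, q, q), mix(q, q), t(p, p, p)), t(q, q, q)), t(t(mix(p, p, q), mix(p, q, q, q), mix(p, q, q)), t(t(q, p, q), mix(p, p, q, q), mix(p, q)), t(mix(p, q, q), mix(p, q, q), mix(q, q, q))), mix(p, p, q, q, q, t(mix(p, p, q), mix(q, q), mix(p, p)), t(q, p, p)))), p, q))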